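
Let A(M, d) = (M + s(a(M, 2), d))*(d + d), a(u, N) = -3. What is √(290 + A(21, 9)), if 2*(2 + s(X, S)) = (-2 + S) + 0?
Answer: √695 ≈ 26.363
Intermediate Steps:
s(X, S) = -3 + S/2 (s(X, S) = -2 + ((-2 + S) + 0)/2 = -2 + (-2 + S)/2 = -2 + (-1 + S/2) = -3 + S/2)
A(M, d) = 2*d*(-3 + M + d/2) (A(M, d) = (M + (-3 + d/2))*(d + d) = (-3 + M + d/2)*(2*d) = 2*d*(-3 + M + d/2))
√(290 + A(21, 9)) = √(290 + 9*(-6 + 9 + 2*21)) = √(290 + 9*(-6 + 9 + 42)) = √(290 + 9*45) = √(290 + 405) = √695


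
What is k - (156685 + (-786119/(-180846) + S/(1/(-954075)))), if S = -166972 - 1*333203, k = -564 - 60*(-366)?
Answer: -86300542805564363/180846 ≈ -4.7720e+11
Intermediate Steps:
k = 21396 (k = -564 + 21960 = 21396)
S = -500175 (S = -166972 - 333203 = -500175)
k - (156685 + (-786119/(-180846) + S/(1/(-954075)))) = 21396 - (156685 + (-786119/(-180846) - 500175/(1/(-954075)))) = 21396 - (156685 + (-786119*(-1/180846) - 500175/(-1/954075))) = 21396 - (156685 + (786119/180846 - 500175*(-954075))) = 21396 - (156685 + (786119/180846 + 477204463125)) = 21396 - (156685 + 86300518339089869/180846) = 21396 - 1*86300546674945379/180846 = 21396 - 86300546674945379/180846 = -86300542805564363/180846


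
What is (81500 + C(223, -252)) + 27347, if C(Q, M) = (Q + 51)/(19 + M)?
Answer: 25361077/233 ≈ 1.0885e+5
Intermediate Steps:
C(Q, M) = (51 + Q)/(19 + M)
(81500 + C(223, -252)) + 27347 = (81500 + (51 + 223)/(19 - 252)) + 27347 = (81500 + 274/(-233)) + 27347 = (81500 - 1/233*274) + 27347 = (81500 - 274/233) + 27347 = 18989226/233 + 27347 = 25361077/233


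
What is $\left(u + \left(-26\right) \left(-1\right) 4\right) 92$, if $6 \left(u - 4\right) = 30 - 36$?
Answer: $9844$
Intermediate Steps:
$u = 3$ ($u = 4 + \frac{30 - 36}{6} = 4 + \frac{1}{6} \left(-6\right) = 4 - 1 = 3$)
$\left(u + \left(-26\right) \left(-1\right) 4\right) 92 = \left(3 + \left(-26\right) \left(-1\right) 4\right) 92 = \left(3 + 26 \cdot 4\right) 92 = \left(3 + 104\right) 92 = 107 \cdot 92 = 9844$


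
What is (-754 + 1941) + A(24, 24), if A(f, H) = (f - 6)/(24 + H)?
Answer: 9499/8 ≈ 1187.4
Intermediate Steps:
A(f, H) = (-6 + f)/(24 + H)
(-754 + 1941) + A(24, 24) = (-754 + 1941) + (-6 + 24)/(24 + 24) = 1187 + 18/48 = 1187 + (1/48)*18 = 1187 + 3/8 = 9499/8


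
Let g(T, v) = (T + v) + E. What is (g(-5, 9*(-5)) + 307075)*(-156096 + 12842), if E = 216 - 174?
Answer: -43988576018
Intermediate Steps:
E = 42
g(T, v) = 42 + T + v (g(T, v) = (T + v) + 42 = 42 + T + v)
(g(-5, 9*(-5)) + 307075)*(-156096 + 12842) = ((42 - 5 + 9*(-5)) + 307075)*(-156096 + 12842) = ((42 - 5 - 45) + 307075)*(-143254) = (-8 + 307075)*(-143254) = 307067*(-143254) = -43988576018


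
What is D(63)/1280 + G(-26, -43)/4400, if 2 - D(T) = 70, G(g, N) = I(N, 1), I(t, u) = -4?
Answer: -951/17600 ≈ -0.054034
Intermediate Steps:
G(g, N) = -4
D(T) = -68 (D(T) = 2 - 1*70 = 2 - 70 = -68)
D(63)/1280 + G(-26, -43)/4400 = -68/1280 - 4/4400 = -68*1/1280 - 4*1/4400 = -17/320 - 1/1100 = -951/17600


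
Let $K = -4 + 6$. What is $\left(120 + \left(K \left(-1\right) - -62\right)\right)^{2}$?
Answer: $32400$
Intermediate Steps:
$K = 2$
$\left(120 + \left(K \left(-1\right) - -62\right)\right)^{2} = \left(120 + \left(2 \left(-1\right) - -62\right)\right)^{2} = \left(120 + \left(-2 + 62\right)\right)^{2} = \left(120 + 60\right)^{2} = 180^{2} = 32400$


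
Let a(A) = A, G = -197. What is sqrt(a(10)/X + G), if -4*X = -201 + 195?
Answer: I*sqrt(1713)/3 ≈ 13.796*I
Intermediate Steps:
X = 3/2 (X = -(-201 + 195)/4 = -1/4*(-6) = 3/2 ≈ 1.5000)
sqrt(a(10)/X + G) = sqrt(10/(3/2) - 197) = sqrt(10*(2/3) - 197) = sqrt(20/3 - 197) = sqrt(-571/3) = I*sqrt(1713)/3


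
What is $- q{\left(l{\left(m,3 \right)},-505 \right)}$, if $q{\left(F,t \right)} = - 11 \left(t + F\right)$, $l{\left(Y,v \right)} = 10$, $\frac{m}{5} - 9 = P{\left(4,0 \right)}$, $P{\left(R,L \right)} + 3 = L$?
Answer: $-5445$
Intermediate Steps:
$P{\left(R,L \right)} = -3 + L$
$m = 30$ ($m = 45 + 5 \left(-3 + 0\right) = 45 + 5 \left(-3\right) = 45 - 15 = 30$)
$q{\left(F,t \right)} = - 11 F - 11 t$ ($q{\left(F,t \right)} = - 11 \left(F + t\right) = - 11 F - 11 t$)
$- q{\left(l{\left(m,3 \right)},-505 \right)} = - (\left(-11\right) 10 - -5555) = - (-110 + 5555) = \left(-1\right) 5445 = -5445$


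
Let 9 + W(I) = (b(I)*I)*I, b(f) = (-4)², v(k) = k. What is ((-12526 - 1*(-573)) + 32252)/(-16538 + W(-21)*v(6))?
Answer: 20299/25744 ≈ 0.78849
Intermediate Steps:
b(f) = 16
W(I) = -9 + 16*I² (W(I) = -9 + (16*I)*I = -9 + 16*I²)
((-12526 - 1*(-573)) + 32252)/(-16538 + W(-21)*v(6)) = ((-12526 - 1*(-573)) + 32252)/(-16538 + (-9 + 16*(-21)²)*6) = ((-12526 + 573) + 32252)/(-16538 + (-9 + 16*441)*6) = (-11953 + 32252)/(-16538 + (-9 + 7056)*6) = 20299/(-16538 + 7047*6) = 20299/(-16538 + 42282) = 20299/25744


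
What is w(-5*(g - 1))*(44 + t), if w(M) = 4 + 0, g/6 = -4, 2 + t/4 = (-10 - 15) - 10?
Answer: -416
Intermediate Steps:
t = -148 (t = -8 + 4*((-10 - 15) - 10) = -8 + 4*(-25 - 10) = -8 + 4*(-35) = -8 - 140 = -148)
g = -24 (g = 6*(-4) = -24)
w(M) = 4
w(-5*(g - 1))*(44 + t) = 4*(44 - 148) = 4*(-104) = -416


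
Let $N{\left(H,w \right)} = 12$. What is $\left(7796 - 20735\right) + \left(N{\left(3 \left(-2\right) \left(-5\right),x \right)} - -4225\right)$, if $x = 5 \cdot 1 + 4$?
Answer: $-8702$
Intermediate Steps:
$x = 9$ ($x = 5 + 4 = 9$)
$\left(7796 - 20735\right) + \left(N{\left(3 \left(-2\right) \left(-5\right),x \right)} - -4225\right) = \left(7796 - 20735\right) + \left(12 - -4225\right) = -12939 + \left(12 + 4225\right) = -12939 + 4237 = -8702$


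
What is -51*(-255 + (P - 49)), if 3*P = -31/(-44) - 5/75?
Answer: 10225483/660 ≈ 15493.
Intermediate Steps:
P = 421/1980 (P = (-31/(-44) - 5/75)/3 = (-31*(-1/44) - 5*1/75)/3 = (31/44 - 1/15)/3 = (⅓)*(421/660) = 421/1980 ≈ 0.21263)
-51*(-255 + (P - 49)) = -51*(-255 + (421/1980 - 49)) = -51*(-255 - 96599/1980) = -51*(-601499/1980) = 10225483/660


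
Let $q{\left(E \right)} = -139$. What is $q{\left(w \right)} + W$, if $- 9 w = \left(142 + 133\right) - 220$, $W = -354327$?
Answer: $-354466$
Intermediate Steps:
$w = - \frac{55}{9}$ ($w = - \frac{\left(142 + 133\right) - 220}{9} = - \frac{275 - 220}{9} = \left(- \frac{1}{9}\right) 55 = - \frac{55}{9} \approx -6.1111$)
$q{\left(w \right)} + W = -139 - 354327 = -354466$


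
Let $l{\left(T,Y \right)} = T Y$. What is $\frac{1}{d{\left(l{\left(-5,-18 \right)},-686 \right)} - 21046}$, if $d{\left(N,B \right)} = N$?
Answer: $- \frac{1}{20956} \approx -4.7719 \cdot 10^{-5}$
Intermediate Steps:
$\frac{1}{d{\left(l{\left(-5,-18 \right)},-686 \right)} - 21046} = \frac{1}{\left(-5\right) \left(-18\right) - 21046} = \frac{1}{90 - 21046} = \frac{1}{-20956} = - \frac{1}{20956}$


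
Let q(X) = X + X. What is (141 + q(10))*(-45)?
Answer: -7245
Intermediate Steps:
q(X) = 2*X
(141 + q(10))*(-45) = (141 + 2*10)*(-45) = (141 + 20)*(-45) = 161*(-45) = -7245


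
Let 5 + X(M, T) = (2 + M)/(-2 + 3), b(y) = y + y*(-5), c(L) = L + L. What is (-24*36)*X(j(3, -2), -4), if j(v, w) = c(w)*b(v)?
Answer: -38880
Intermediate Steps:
c(L) = 2*L
b(y) = -4*y (b(y) = y - 5*y = -4*y)
j(v, w) = -8*v*w (j(v, w) = (2*w)*(-4*v) = -8*v*w)
X(M, T) = -3 + M (X(M, T) = -5 + (2 + M)/(-2 + 3) = -5 + (2 + M)/1 = -5 + (2 + M)*1 = -5 + (2 + M) = -3 + M)
(-24*36)*X(j(3, -2), -4) = (-24*36)*(-3 - 8*3*(-2)) = -864*(-3 + 48) = -864*45 = -38880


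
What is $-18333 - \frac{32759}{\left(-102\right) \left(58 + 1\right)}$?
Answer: $- \frac{6487955}{354} \approx -18328.0$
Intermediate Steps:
$-18333 - \frac{32759}{\left(-102\right) \left(58 + 1\right)} = -18333 - \frac{32759}{\left(-102\right) 59} = -18333 - \frac{32759}{-6018} = -18333 - - \frac{1927}{354} = -18333 + \frac{1927}{354} = - \frac{6487955}{354}$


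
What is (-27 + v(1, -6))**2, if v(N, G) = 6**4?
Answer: 1610361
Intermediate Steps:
v(N, G) = 1296
(-27 + v(1, -6))**2 = (-27 + 1296)**2 = 1269**2 = 1610361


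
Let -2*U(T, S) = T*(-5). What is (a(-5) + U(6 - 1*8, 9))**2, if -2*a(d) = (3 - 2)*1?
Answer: 121/4 ≈ 30.250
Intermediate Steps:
U(T, S) = 5*T/2 (U(T, S) = -T*(-5)/2 = -(-5)*T/2 = 5*T/2)
a(d) = -1/2 (a(d) = -(3 - 2)/2 = -1/2)
(a(-5) + U(6 - 1*8, 9))**2 = (-1/2 + 5*(6 - 1*8)/2)**2 = (-1/2 + 5*(6 - 8)/2)**2 = (-1/2 + (5/2)*(-2))**2 = (-1/2 - 5)**2 = (-11/2)**2 = 121/4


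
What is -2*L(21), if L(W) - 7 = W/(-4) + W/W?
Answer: -11/2 ≈ -5.5000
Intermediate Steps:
L(W) = 8 - W/4 (L(W) = 7 + (W/(-4) + W/W) = 7 + (W*(-1/4) + 1) = 7 + (-W/4 + 1) = 7 + (1 - W/4) = 8 - W/4)
-2*L(21) = -2*(8 - 1/4*21) = -2*(8 - 21/4) = -2*11/4 = -11/2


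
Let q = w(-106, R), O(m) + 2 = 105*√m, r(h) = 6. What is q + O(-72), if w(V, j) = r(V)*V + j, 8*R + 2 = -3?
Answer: -5109/8 + 630*I*√2 ≈ -638.63 + 890.95*I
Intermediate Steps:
R = -5/8 (R = -¼ + (⅛)*(-3) = -¼ - 3/8 = -5/8 ≈ -0.62500)
O(m) = -2 + 105*√m
w(V, j) = j + 6*V (w(V, j) = 6*V + j = j + 6*V)
q = -5093/8 (q = -5/8 + 6*(-106) = -5/8 - 636 = -5093/8 ≈ -636.63)
q + O(-72) = -5093/8 + (-2 + 105*√(-72)) = -5093/8 + (-2 + 105*(6*I*√2)) = -5093/8 + (-2 + 630*I*√2) = -5109/8 + 630*I*√2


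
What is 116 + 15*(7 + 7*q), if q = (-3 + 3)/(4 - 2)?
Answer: 221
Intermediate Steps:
q = 0 (q = 0/2 = 0*(½) = 0)
116 + 15*(7 + 7*q) = 116 + 15*(7 + 7*0) = 116 + 15*(7 + 0) = 116 + 15*7 = 116 + 105 = 221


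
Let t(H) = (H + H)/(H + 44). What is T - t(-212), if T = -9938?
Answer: -208751/21 ≈ -9940.5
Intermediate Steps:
t(H) = 2*H/(44 + H) (t(H) = (2*H)/(44 + H) = 2*H/(44 + H))
T - t(-212) = -9938 - 2*(-212)/(44 - 212) = -9938 - 2*(-212)/(-168) = -9938 - 2*(-212)*(-1)/168 = -9938 - 1*53/21 = -9938 - 53/21 = -208751/21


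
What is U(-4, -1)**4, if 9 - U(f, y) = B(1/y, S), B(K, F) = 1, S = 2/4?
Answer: 4096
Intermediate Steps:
S = 1/2 (S = 2*(1/4) = 1/2 ≈ 0.50000)
U(f, y) = 8 (U(f, y) = 9 - 1*1 = 9 - 1 = 8)
U(-4, -1)**4 = 8**4 = 4096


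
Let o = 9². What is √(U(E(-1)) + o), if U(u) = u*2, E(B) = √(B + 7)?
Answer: √(81 + 2*√6) ≈ 9.2682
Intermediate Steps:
E(B) = √(7 + B)
U(u) = 2*u
o = 81
√(U(E(-1)) + o) = √(2*√(7 - 1) + 81) = √(2*√6 + 81) = √(81 + 2*√6)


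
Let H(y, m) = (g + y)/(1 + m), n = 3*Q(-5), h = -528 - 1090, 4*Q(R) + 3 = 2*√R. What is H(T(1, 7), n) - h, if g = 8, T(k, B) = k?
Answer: 66302/41 - 216*I*√5/205 ≈ 1617.1 - 2.3561*I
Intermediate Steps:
Q(R) = -¾ + √R/2 (Q(R) = -¾ + (2*√R)/4 = -¾ + √R/2)
h = -1618
n = -9/4 + 3*I*√5/2 (n = 3*(-¾ + √(-5)/2) = 3*(-¾ + (I*√5)/2) = 3*(-¾ + I*√5/2) = -9/4 + 3*I*√5/2 ≈ -2.25 + 3.3541*I)
H(y, m) = (8 + y)/(1 + m)
H(T(1, 7), n) - h = (8 + 1)/(1 + (-9/4 + 3*I*√5/2)) - 1*(-1618) = 9/(-5/4 + 3*I*√5/2) + 1618 = 1618 + 9/(-5/4 + 3*I*√5/2)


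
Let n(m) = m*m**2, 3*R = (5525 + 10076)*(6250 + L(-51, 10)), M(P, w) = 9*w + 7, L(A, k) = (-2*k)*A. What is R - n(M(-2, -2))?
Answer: 113423263/3 ≈ 3.7808e+7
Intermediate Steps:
L(A, k) = -2*A*k
M(P, w) = 7 + 9*w
R = 113419270/3 (R = ((5525 + 10076)*(6250 - 2*(-51)*10))/3 = (15601*(6250 + 1020))/3 = (15601*7270)/3 = (1/3)*113419270 = 113419270/3 ≈ 3.7806e+7)
n(m) = m**3
R - n(M(-2, -2)) = 113419270/3 - (7 + 9*(-2))**3 = 113419270/3 - (7 - 18)**3 = 113419270/3 - 1*(-11)**3 = 113419270/3 - 1*(-1331) = 113419270/3 + 1331 = 113423263/3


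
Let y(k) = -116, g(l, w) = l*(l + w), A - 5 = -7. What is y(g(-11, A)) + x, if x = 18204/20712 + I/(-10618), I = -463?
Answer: -527246711/4581667 ≈ -115.08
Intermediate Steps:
A = -2 (A = 5 - 7 = -2)
x = 4226661/4581667 (x = 18204/20712 - 463/(-10618) = 18204*(1/20712) - 463*(-1/10618) = 1517/1726 + 463/10618 = 4226661/4581667 ≈ 0.92252)
y(g(-11, A)) + x = -116 + 4226661/4581667 = -527246711/4581667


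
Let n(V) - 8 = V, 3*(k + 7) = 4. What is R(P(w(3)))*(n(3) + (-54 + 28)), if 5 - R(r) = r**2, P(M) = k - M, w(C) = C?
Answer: 3155/3 ≈ 1051.7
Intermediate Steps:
k = -17/3 (k = -7 + (1/3)*4 = -7 + 4/3 = -17/3 ≈ -5.6667)
n(V) = 8 + V
P(M) = -17/3 - M
R(r) = 5 - r**2
R(P(w(3)))*(n(3) + (-54 + 28)) = (5 - (-17/3 - 1*3)**2)*((8 + 3) + (-54 + 28)) = (5 - (-17/3 - 3)**2)*(11 - 26) = (5 - (-26/3)**2)*(-15) = (5 - 1*676/9)*(-15) = (5 - 676/9)*(-15) = -631/9*(-15) = 3155/3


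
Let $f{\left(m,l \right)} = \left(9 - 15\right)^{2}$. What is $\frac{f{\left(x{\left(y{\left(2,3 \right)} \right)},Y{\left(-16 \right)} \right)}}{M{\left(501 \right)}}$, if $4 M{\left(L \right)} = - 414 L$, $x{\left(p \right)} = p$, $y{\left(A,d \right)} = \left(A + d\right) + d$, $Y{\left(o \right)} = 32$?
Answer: $- \frac{8}{11523} \approx -0.00069426$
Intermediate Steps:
$y{\left(A,d \right)} = A + 2 d$
$f{\left(m,l \right)} = 36$ ($f{\left(m,l \right)} = \left(-6\right)^{2} = 36$)
$M{\left(L \right)} = - \frac{207 L}{2}$ ($M{\left(L \right)} = \frac{\left(-414\right) L}{4} = - \frac{207 L}{2}$)
$\frac{f{\left(x{\left(y{\left(2,3 \right)} \right)},Y{\left(-16 \right)} \right)}}{M{\left(501 \right)}} = \frac{36}{\left(- \frac{207}{2}\right) 501} = \frac{36}{- \frac{103707}{2}} = 36 \left(- \frac{2}{103707}\right) = - \frac{8}{11523}$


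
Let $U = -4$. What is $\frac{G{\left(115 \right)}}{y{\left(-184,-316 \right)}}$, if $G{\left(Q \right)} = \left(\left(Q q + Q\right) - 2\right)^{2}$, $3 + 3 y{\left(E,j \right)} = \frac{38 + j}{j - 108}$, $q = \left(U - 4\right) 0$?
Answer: $- \frac{8121084}{497} \approx -16340.0$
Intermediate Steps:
$q = 0$ ($q = \left(-4 - 4\right) 0 = \left(-8\right) 0 = 0$)
$y{\left(E,j \right)} = -1 + \frac{38 + j}{3 \left(-108 + j\right)}$ ($y{\left(E,j \right)} = -1 + \frac{\left(38 + j\right) \frac{1}{j - 108}}{3} = -1 + \frac{\left(38 + j\right) \frac{1}{-108 + j}}{3} = -1 + \frac{\frac{1}{-108 + j} \left(38 + j\right)}{3} = -1 + \frac{38 + j}{3 \left(-108 + j\right)}$)
$G{\left(Q \right)} = \left(-2 + Q\right)^{2}$ ($G{\left(Q \right)} = \left(\left(Q 0 + Q\right) - 2\right)^{2} = \left(\left(0 + Q\right) - 2\right)^{2} = \left(Q - 2\right)^{2} = \left(-2 + Q\right)^{2}$)
$\frac{G{\left(115 \right)}}{y{\left(-184,-316 \right)}} = \frac{\left(-2 + 115\right)^{2}}{\frac{2}{3} \frac{1}{-108 - 316} \left(181 - -316\right)} = \frac{113^{2}}{\frac{2}{3} \frac{1}{-424} \left(181 + 316\right)} = \frac{12769}{\frac{2}{3} \left(- \frac{1}{424}\right) 497} = \frac{12769}{- \frac{497}{636}} = 12769 \left(- \frac{636}{497}\right) = - \frac{8121084}{497}$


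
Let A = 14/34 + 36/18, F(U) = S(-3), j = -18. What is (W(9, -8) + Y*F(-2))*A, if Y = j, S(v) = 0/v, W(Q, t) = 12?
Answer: 492/17 ≈ 28.941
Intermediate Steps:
S(v) = 0
Y = -18
F(U) = 0
A = 41/17 (A = 14*(1/34) + 36*(1/18) = 7/17 + 2 = 41/17 ≈ 2.4118)
(W(9, -8) + Y*F(-2))*A = (12 - 18*0)*(41/17) = (12 + 0)*(41/17) = 12*(41/17) = 492/17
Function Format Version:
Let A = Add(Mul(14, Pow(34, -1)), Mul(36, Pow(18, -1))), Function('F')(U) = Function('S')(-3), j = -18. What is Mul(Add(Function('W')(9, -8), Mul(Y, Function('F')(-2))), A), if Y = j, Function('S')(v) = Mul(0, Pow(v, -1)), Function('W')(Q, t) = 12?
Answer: Rational(492, 17) ≈ 28.941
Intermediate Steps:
Function('S')(v) = 0
Y = -18
Function('F')(U) = 0
A = Rational(41, 17) (A = Add(Mul(14, Rational(1, 34)), Mul(36, Rational(1, 18))) = Add(Rational(7, 17), 2) = Rational(41, 17) ≈ 2.4118)
Mul(Add(Function('W')(9, -8), Mul(Y, Function('F')(-2))), A) = Mul(Add(12, Mul(-18, 0)), Rational(41, 17)) = Mul(Add(12, 0), Rational(41, 17)) = Mul(12, Rational(41, 17)) = Rational(492, 17)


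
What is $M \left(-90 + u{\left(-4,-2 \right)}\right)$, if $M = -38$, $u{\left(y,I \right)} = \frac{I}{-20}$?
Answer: $\frac{17081}{5} \approx 3416.2$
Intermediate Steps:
$u{\left(y,I \right)} = - \frac{I}{20}$ ($u{\left(y,I \right)} = I \left(- \frac{1}{20}\right) = - \frac{I}{20}$)
$M \left(-90 + u{\left(-4,-2 \right)}\right) = - 38 \left(-90 - - \frac{1}{10}\right) = - 38 \left(-90 + \frac{1}{10}\right) = \left(-38\right) \left(- \frac{899}{10}\right) = \frac{17081}{5}$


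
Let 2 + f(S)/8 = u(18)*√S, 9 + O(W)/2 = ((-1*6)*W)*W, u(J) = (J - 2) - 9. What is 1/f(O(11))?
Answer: -1/288136 - 49*I*√30/576272 ≈ -3.4706e-6 - 0.00046572*I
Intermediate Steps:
u(J) = -11 + J (u(J) = (-2 + J) - 9 = -11 + J)
O(W) = -18 - 12*W² (O(W) = -18 + 2*(((-1*6)*W)*W) = -18 + 2*((-6*W)*W) = -18 + 2*(-6*W²) = -18 - 12*W²)
f(S) = -16 + 56*√S (f(S) = -16 + 8*((-11 + 18)*√S) = -16 + 8*(7*√S) = -16 + 56*√S)
1/f(O(11)) = 1/(-16 + 56*√(-18 - 12*11²)) = 1/(-16 + 56*√(-18 - 12*121)) = 1/(-16 + 56*√(-18 - 1452)) = 1/(-16 + 56*√(-1470)) = 1/(-16 + 56*(7*I*√30)) = 1/(-16 + 392*I*√30)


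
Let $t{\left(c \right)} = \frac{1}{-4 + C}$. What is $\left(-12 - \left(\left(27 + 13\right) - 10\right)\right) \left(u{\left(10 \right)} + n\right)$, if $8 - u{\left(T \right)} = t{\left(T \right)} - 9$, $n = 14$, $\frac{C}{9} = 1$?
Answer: $- \frac{6468}{5} \approx -1293.6$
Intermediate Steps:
$C = 9$ ($C = 9 \cdot 1 = 9$)
$t{\left(c \right)} = \frac{1}{5}$ ($t{\left(c \right)} = \frac{1}{-4 + 9} = \frac{1}{5}$)
$u{\left(T \right)} = \frac{84}{5}$ ($u{\left(T \right)} = 8 - \left(\frac{1}{5} - 9\right) = 8 - - \frac{44}{5} = 8 + \frac{44}{5} = \frac{84}{5}$)
$\left(-12 - \left(\left(27 + 13\right) - 10\right)\right) \left(u{\left(10 \right)} + n\right) = \left(-12 - \left(\left(27 + 13\right) - 10\right)\right) \left(\frac{84}{5} + 14\right) = \left(-12 - \left(40 - 10\right)\right) \frac{154}{5} = \left(-12 - 30\right) \frac{154}{5} = \left(-42\right) \frac{154}{5} = - \frac{6468}{5}$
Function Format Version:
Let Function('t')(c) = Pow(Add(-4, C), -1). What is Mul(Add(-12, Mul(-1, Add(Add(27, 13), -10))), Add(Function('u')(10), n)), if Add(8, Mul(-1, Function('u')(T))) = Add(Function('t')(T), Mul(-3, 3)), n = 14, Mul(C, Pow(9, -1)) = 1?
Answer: Rational(-6468, 5) ≈ -1293.6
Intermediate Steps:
C = 9 (C = Mul(9, 1) = 9)
Function('t')(c) = Rational(1, 5) (Function('t')(c) = Pow(Add(-4, 9), -1) = Pow(5, -1) = Rational(1, 5))
Function('u')(T) = Rational(84, 5) (Function('u')(T) = Add(8, Mul(-1, Add(Rational(1, 5), Mul(-3, 3)))) = Add(8, Mul(-1, Add(Rational(1, 5), -9))) = Add(8, Mul(-1, Rational(-44, 5))) = Add(8, Rational(44, 5)) = Rational(84, 5))
Mul(Add(-12, Mul(-1, Add(Add(27, 13), -10))), Add(Function('u')(10), n)) = Mul(Add(-12, Mul(-1, Add(Add(27, 13), -10))), Add(Rational(84, 5), 14)) = Mul(Add(-12, Mul(-1, Add(40, -10))), Rational(154, 5)) = Mul(Add(-12, Mul(-1, 30)), Rational(154, 5)) = Mul(Add(-12, -30), Rational(154, 5)) = Mul(-42, Rational(154, 5)) = Rational(-6468, 5)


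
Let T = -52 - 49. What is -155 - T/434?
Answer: -67169/434 ≈ -154.77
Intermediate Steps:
T = -101
-155 - T/434 = -155 - (-101)/434 = -155 - 1*(-101/434) = -155 + 101/434 = -67169/434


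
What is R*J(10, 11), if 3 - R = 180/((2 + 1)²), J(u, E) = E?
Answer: -187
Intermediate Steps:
R = -17 (R = 3 - 180/((2 + 1)²) = 3 - 180/(3²) = 3 - 180/9 = 3 - 1*20 = 3 - 20 = -17)
R*J(10, 11) = -17*11 = -187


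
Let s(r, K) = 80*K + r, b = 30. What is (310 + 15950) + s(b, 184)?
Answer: 31010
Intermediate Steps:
s(r, K) = r + 80*K
(310 + 15950) + s(b, 184) = (310 + 15950) + (30 + 80*184) = 16260 + (30 + 14720) = 16260 + 14750 = 31010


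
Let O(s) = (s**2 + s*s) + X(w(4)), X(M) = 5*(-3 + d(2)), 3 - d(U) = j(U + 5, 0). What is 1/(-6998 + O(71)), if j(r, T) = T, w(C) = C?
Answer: 1/3084 ≈ 0.00032425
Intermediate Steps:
d(U) = 3 (d(U) = 3 - 1*0 = 3 + 0 = 3)
X(M) = 0 (X(M) = 5*(-3 + 3) = 5*0 = 0)
O(s) = 2*s**2 (O(s) = (s**2 + s*s) + 0 = (s**2 + s**2) + 0 = 2*s**2 + 0 = 2*s**2)
1/(-6998 + O(71)) = 1/(-6998 + 2*71**2) = 1/(-6998 + 2*5041) = 1/(-6998 + 10082) = 1/3084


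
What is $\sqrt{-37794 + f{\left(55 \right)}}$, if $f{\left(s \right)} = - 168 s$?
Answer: $3 i \sqrt{5226} \approx 216.87 i$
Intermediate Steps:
$\sqrt{-37794 + f{\left(55 \right)}} = \sqrt{-37794 - 9240} = \sqrt{-47034} = 3 i \sqrt{5226}$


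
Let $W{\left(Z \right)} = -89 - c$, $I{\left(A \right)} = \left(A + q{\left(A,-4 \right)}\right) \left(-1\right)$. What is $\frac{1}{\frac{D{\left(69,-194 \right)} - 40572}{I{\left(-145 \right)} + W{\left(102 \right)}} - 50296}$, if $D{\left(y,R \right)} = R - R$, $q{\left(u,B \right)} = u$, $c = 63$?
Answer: $- \frac{1}{50590} \approx -1.9767 \cdot 10^{-5}$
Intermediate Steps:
$I{\left(A \right)} = - 2 A$ ($I{\left(A \right)} = \left(A + A\right) \left(-1\right) = 2 A \left(-1\right) = - 2 A$)
$D{\left(y,R \right)} = 0$
$W{\left(Z \right)} = -152$ ($W{\left(Z \right)} = -89 - 63 = -152$)
$\frac{1}{\frac{D{\left(69,-194 \right)} - 40572}{I{\left(-145 \right)} + W{\left(102 \right)}} - 50296} = \frac{1}{\frac{0 - 40572}{\left(-2\right) \left(-145\right) - 152} - 50296} = \frac{1}{- \frac{40572}{290 - 152} - 50296} = \frac{1}{- \frac{40572}{138} - 50296} = \frac{1}{\left(-40572\right) \frac{1}{138} - 50296} = \frac{1}{-294 - 50296} = \frac{1}{-50590} = - \frac{1}{50590}$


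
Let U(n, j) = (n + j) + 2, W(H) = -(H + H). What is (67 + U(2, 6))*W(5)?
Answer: -770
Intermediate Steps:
W(H) = -2*H
U(n, j) = 2 + j + n (U(n, j) = (j + n) + 2 = 2 + j + n)
(67 + U(2, 6))*W(5) = (67 + (2 + 6 + 2))*(-2*5) = (67 + 10)*(-10) = 77*(-10) = -770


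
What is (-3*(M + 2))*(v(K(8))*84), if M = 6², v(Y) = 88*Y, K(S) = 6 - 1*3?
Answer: -2528064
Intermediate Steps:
K(S) = 3 (K(S) = 6 - 3 = 3)
M = 36
(-3*(M + 2))*(v(K(8))*84) = (-3*(36 + 2))*((88*3)*84) = (-3*38)*(264*84) = -114*22176 = -2528064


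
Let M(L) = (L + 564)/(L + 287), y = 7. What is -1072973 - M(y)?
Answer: -315454633/294 ≈ -1.0730e+6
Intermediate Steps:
M(L) = (564 + L)/(287 + L)
-1072973 - M(y) = -1072973 - (564 + 7)/(287 + 7) = -1072973 - 571/294 = -315454633/294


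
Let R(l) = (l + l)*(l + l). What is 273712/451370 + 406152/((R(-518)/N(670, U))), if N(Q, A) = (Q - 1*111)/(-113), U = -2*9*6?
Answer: -4330132348699/3421453659610 ≈ -1.2656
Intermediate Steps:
U = -108 (U = -18*6 = -108)
N(Q, A) = 111/113 - Q/113 (N(Q, A) = (Q - 111)*(-1/113) = (-111 + Q)*(-1/113) = 111/113 - Q/113)
R(l) = 4*l² (R(l) = (2*l)*(2*l) = 4*l²)
273712/451370 + 406152/((R(-518)/N(670, U))) = 273712/451370 + 406152/(((4*(-518)²)/(111/113 - 1/113*670))) = 273712*(1/451370) + 406152/(((4*268324)/(111/113 - 670/113))) = 136856/225685 + 406152/((1073296/(-559/113))) = 136856/225685 + 406152/((1073296*(-113/559))) = 136856/225685 + 406152/(-121282448/559) = 136856/225685 + 406152*(-559/121282448) = 136856/225685 - 28379871/15160306 = -4330132348699/3421453659610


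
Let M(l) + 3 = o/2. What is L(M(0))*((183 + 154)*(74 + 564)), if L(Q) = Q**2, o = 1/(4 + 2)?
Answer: 131691175/72 ≈ 1.8290e+6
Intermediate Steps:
o = 1/6 ≈ 0.16667
M(l) = -35/12 (M(l) = -3 + (1/6)/2 = -3 + (1/6)*(1/2) = -3 + 1/12 = -35/12)
L(M(0))*((183 + 154)*(74 + 564)) = (-35/12)**2*((183 + 154)*(74 + 564)) = 1225*(337*638)/144 = (1225/144)*215006 = 131691175/72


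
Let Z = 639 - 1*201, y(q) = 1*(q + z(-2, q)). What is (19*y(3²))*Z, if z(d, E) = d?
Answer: 58254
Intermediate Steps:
y(q) = -2 + q (y(q) = 1*(q - 2) = 1*(-2 + q) = -2 + q)
Z = 438 (Z = 639 - 201 = 438)
(19*y(3²))*Z = (19*(-2 + 3²))*438 = (19*(-2 + 9))*438 = (19*7)*438 = 133*438 = 58254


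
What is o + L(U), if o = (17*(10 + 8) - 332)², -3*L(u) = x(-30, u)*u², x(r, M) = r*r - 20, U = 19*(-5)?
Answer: -7939972/3 ≈ -2.6467e+6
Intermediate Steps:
U = -95
x(r, M) = -20 + r² (x(r, M) = r² - 20 = -20 + r²)
L(u) = -880*u²/3 (L(u) = -(-20 + (-30)²)*u²/3 = -(-20 + 900)*u²/3 = -880*u²/3)
o = 676 (o = (17*18 - 332)² = (306 - 332)² = (-26)² = 676)
o + L(U) = 676 - 880/3*(-95)² = 676 - 880/3*9025 = 676 - 7942000/3 = -7939972/3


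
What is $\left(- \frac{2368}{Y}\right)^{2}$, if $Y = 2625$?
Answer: $\frac{5607424}{6890625} \approx 0.81378$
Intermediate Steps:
$\left(- \frac{2368}{Y}\right)^{2} = \left(- \frac{2368}{2625}\right)^{2} = \frac{5607424}{6890625}$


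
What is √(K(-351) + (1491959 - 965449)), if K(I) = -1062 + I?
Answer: √525097 ≈ 724.64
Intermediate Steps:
√(K(-351) + (1491959 - 965449)) = √((-1062 - 351) + (1491959 - 965449)) = √(-1413 + 526510) = √525097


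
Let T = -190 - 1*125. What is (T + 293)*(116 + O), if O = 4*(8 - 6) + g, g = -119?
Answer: -110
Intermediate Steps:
T = -315 (T = -190 - 125 = -315)
O = -111 (O = 4*(8 - 6) - 119 = 4*2 - 119 = 8 - 119 = -111)
(T + 293)*(116 + O) = (-315 + 293)*(116 - 111) = -22*5 = -110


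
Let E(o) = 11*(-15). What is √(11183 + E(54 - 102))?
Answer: √11018 ≈ 104.97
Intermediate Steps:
E(o) = -165
√(11183 + E(54 - 102)) = √(11183 - 165) = √11018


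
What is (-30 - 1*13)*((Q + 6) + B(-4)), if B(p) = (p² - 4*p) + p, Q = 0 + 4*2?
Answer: -1806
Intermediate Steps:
Q = 8 (Q = 0 + 8 = 8)
B(p) = p² - 3*p
(-30 - 1*13)*((Q + 6) + B(-4)) = (-30 - 1*13)*((8 + 6) - 4*(-3 - 4)) = (-30 - 13)*(14 - 4*(-7)) = -43*(14 + 28) = -43*42 = -1806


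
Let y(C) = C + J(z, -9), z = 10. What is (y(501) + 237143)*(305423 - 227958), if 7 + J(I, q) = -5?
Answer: 18408162880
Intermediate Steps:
J(I, q) = -12 (J(I, q) = -7 - 5 = -12)
y(C) = -12 + C (y(C) = C - 12 = -12 + C)
(y(501) + 237143)*(305423 - 227958) = ((-12 + 501) + 237143)*(305423 - 227958) = (489 + 237143)*77465 = 237632*77465 = 18408162880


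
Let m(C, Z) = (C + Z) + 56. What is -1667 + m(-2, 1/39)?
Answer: -62906/39 ≈ -1613.0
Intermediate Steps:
m(C, Z) = 56 + C + Z
-1667 + m(-2, 1/39) = -1667 + (56 - 2 + 1/39) = -1667 + 2107/39 = -62906/39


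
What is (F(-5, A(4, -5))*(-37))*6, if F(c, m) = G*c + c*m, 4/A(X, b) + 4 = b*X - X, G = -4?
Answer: -32190/7 ≈ -4598.6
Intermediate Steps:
A(X, b) = 4/(-4 - X + X*b) (A(X, b) = 4/(-4 + (b*X - X)) = 4/(-4 + (X*b - X)) = 4/(-4 + (-X + X*b)) = 4/(-4 - X + X*b))
F(c, m) = -4*c + c*m
(F(-5, A(4, -5))*(-37))*6 = (-5*(-4 + 4/(-4 - 1*4 + 4*(-5)))*(-37))*6 = (-5*(-4 + 4/(-4 - 4 - 20))*(-37))*6 = (-5*(-4 + 4/(-28))*(-37))*6 = (-5*(-4 + 4*(-1/28))*(-37))*6 = (-5*(-4 - ⅐)*(-37))*6 = (-5*(-29/7)*(-37))*6 = ((145/7)*(-37))*6 = -5365/7*6 = -32190/7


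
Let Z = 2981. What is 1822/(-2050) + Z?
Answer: 3054614/1025 ≈ 2980.1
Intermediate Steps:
1822/(-2050) + Z = 1822/(-2050) + 2981 = 1822*(-1/2050) + 2981 = -911/1025 + 2981 = 3054614/1025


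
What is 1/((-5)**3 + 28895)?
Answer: 1/28770 ≈ 3.4758e-5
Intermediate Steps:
1/((-5)**3 + 28895) = 1/(-125 + 28895) = 1/28770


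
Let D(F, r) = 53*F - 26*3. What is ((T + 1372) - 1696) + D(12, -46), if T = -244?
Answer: -10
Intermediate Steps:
D(F, r) = -78 + 53*F (D(F, r) = 53*F - 78 = -78 + 53*F)
((T + 1372) - 1696) + D(12, -46) = ((-244 + 1372) - 1696) + (-78 + 53*12) = (1128 - 1696) + (-78 + 636) = -568 + 558 = -10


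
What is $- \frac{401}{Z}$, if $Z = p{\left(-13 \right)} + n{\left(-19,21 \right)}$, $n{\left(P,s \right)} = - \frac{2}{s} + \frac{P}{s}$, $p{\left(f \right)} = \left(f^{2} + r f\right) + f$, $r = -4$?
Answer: $- \frac{401}{207} \approx -1.9372$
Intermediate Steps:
$p{\left(f \right)} = f^{2} - 3 f$ ($p{\left(f \right)} = \left(f^{2} - 4 f\right) + f = f^{2} - 3 f$)
$Z = 207$ ($Z = - 13 \left(-3 - 13\right) + \frac{-2 - 19}{21} = \left(-13\right) \left(-16\right) + \frac{1}{21} \left(-21\right) = 208 - 1 = 207$)
$- \frac{401}{Z} = - \frac{401}{207}$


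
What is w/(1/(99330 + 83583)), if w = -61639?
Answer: -11274574407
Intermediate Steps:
w/(1/(99330 + 83583)) = -61639/(1/(99330 + 83583)) = -61639/(1/182913) = -61639/1/182913 = -61639*182913 = -11274574407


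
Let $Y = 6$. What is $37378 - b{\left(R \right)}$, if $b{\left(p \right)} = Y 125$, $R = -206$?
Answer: $36628$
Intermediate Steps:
$b{\left(p \right)} = 750$ ($b{\left(p \right)} = 6 \cdot 125 = 750$)
$37378 - b{\left(R \right)} = 37378 - 750 = 36628$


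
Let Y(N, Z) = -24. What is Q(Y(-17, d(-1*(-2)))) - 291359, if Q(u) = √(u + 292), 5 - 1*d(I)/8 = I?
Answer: -291359 + 2*√67 ≈ -2.9134e+5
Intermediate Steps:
d(I) = 40 - 8*I
Q(u) = √(292 + u)
Q(Y(-17, d(-1*(-2)))) - 291359 = √(292 - 24) - 291359 = √268 - 291359 = 2*√67 - 291359 = -291359 + 2*√67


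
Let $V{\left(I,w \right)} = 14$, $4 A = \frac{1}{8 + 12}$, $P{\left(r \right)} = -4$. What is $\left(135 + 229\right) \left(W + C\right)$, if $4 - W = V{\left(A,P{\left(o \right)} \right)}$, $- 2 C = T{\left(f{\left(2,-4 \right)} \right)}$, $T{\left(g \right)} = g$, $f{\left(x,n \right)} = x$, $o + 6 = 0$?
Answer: $-4004$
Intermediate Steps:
$o = -6$ ($o = -6 + 0 = -6$)
$A = \frac{1}{80}$ ($A = \frac{1}{4 \left(8 + 12\right)} = \frac{1}{4 \cdot 20} = \frac{1}{4} \cdot \frac{1}{20} = \frac{1}{80} \approx 0.0125$)
$C = -1$ ($C = \left(- \frac{1}{2}\right) 2 = -1$)
$W = -10$ ($W = 4 - 14 = -10$)
$\left(135 + 229\right) \left(W + C\right) = \left(135 + 229\right) \left(-10 - 1\right) = 364 \left(-11\right) = -4004$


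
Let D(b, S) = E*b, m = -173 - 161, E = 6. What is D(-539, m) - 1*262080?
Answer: -265314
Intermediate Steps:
m = -334
D(b, S) = 6*b
D(-539, m) - 1*262080 = 6*(-539) - 1*262080 = -3234 - 262080 = -265314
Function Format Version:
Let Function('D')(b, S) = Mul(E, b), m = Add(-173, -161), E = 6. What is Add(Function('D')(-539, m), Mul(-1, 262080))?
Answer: -265314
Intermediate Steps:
m = -334
Function('D')(b, S) = Mul(6, b)
Add(Function('D')(-539, m), Mul(-1, 262080)) = Add(Mul(6, -539), Mul(-1, 262080)) = Add(-3234, -262080) = -265314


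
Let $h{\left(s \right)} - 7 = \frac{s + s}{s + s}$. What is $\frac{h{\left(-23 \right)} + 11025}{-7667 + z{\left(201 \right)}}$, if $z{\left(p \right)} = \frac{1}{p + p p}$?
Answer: $- \frac{447961866}{311295533} \approx -1.439$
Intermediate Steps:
$h{\left(s \right)} = 8$ ($h{\left(s \right)} = 7 + \frac{s + s}{s + s} = 7 + \frac{2 s}{2 s} = 7 + 2 s \frac{1}{2 s} = 7 + 1 = 8$)
$z{\left(p \right)} = \frac{1}{p + p^{2}}$
$\frac{h{\left(-23 \right)} + 11025}{-7667 + z{\left(201 \right)}} = \frac{8 + 11025}{-7667 + \frac{1}{201 \left(1 + 201\right)}} = \frac{11033}{-7667 + \frac{1}{201 \cdot 202}} = \frac{11033}{-7667 + \frac{1}{201} \cdot \frac{1}{202}} = \frac{11033}{-7667 + \frac{1}{40602}} = \frac{11033}{- \frac{311295533}{40602}} = 11033 \left(- \frac{40602}{311295533}\right) = - \frac{447961866}{311295533}$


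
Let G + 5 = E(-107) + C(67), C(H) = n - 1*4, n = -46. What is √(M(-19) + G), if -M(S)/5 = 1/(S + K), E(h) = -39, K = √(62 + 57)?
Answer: √(-1781 + 94*√119)/√(19 - √119) ≈ 9.6634*I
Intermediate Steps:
K = √119 ≈ 10.909
C(H) = -50 (C(H) = -46 - 1*4 = -46 - 4 = -50)
M(S) = -5/(S + √119)
G = -94 (G = -5 + (-39 - 50) = -5 - 89 = -94)
√(M(-19) + G) = √(-5/(-19 + √119) - 94) = √(-94 - 5/(-19 + √119))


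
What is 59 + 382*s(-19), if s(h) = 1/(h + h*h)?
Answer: 10280/171 ≈ 60.117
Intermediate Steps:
s(h) = 1/(h + h**2)
59 + 382*s(-19) = 59 + 382*(1/((-19)*(1 - 19))) = 59 + 382*(-1/19/(-18)) = 59 + 382*(-1/19*(-1/18)) = 59 + 382*(1/342) = 59 + 191/171 = 10280/171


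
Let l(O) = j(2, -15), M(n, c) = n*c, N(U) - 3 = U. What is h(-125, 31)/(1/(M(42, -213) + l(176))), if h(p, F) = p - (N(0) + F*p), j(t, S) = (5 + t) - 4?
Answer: -33509421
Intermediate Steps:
N(U) = 3 + U
j(t, S) = 1 + t
M(n, c) = c*n
l(O) = 3 (l(O) = 1 + 2 = 3)
h(p, F) = -3 + p - F*p (h(p, F) = p - ((3 + 0) + F*p) = p - (3 + F*p) = p + (-3 - F*p) = -3 + p - F*p)
h(-125, 31)/(1/(M(42, -213) + l(176))) = (-3 - 125 - 1*31*(-125))/(1/(-213*42 + 3)) = (-3 - 125 + 3875)/(1/(-8946 + 3)) = 3747/(1/(-8943)) = 3747/(-1/8943) = 3747*(-8943) = -33509421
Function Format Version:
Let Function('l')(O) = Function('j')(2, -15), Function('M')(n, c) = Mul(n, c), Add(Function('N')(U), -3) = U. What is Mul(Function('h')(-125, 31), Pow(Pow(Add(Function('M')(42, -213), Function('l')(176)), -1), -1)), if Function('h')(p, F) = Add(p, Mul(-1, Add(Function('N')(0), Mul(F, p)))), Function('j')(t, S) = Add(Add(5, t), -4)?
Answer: -33509421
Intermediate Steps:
Function('N')(U) = Add(3, U)
Function('j')(t, S) = Add(1, t)
Function('M')(n, c) = Mul(c, n)
Function('l')(O) = 3 (Function('l')(O) = Add(1, 2) = 3)
Function('h')(p, F) = Add(-3, p, Mul(-1, F, p)) (Function('h')(p, F) = Add(p, Mul(-1, Add(Add(3, 0), Mul(F, p)))) = Add(p, Mul(-1, Add(3, Mul(F, p)))) = Add(p, Add(-3, Mul(-1, F, p))) = Add(-3, p, Mul(-1, F, p)))
Mul(Function('h')(-125, 31), Pow(Pow(Add(Function('M')(42, -213), Function('l')(176)), -1), -1)) = Mul(Add(-3, -125, Mul(-1, 31, -125)), Pow(Pow(Add(Mul(-213, 42), 3), -1), -1)) = Mul(Add(-3, -125, 3875), Pow(Pow(Add(-8946, 3), -1), -1)) = Mul(3747, Pow(Pow(-8943, -1), -1)) = Mul(3747, Pow(Rational(-1, 8943), -1)) = Mul(3747, -8943) = -33509421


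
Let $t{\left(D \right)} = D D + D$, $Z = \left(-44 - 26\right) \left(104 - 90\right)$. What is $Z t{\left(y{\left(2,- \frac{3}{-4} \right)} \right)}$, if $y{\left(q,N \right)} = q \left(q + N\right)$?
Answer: $-35035$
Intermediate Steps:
$y{\left(q,N \right)} = q \left(N + q\right)$
$Z = -980$ ($Z = \left(-70\right) 14 = -980$)
$t{\left(D \right)} = D + D^{2}$ ($t{\left(D \right)} = D^{2} + D = D + D^{2}$)
$Z t{\left(y{\left(2,- \frac{3}{-4} \right)} \right)} = - 980 \cdot 2 \left(- \frac{3}{-4} + 2\right) \left(1 + 2 \left(- \frac{3}{-4} + 2\right)\right) = - 980 \cdot 2 \left(\left(-3\right) \left(- \frac{1}{4}\right) + 2\right) \left(1 + 2 \left(\left(-3\right) \left(- \frac{1}{4}\right) + 2\right)\right) = - 980 \cdot 2 \left(\frac{3}{4} + 2\right) \left(1 + 2 \left(\frac{3}{4} + 2\right)\right) = - 980 \cdot 2 \cdot \frac{11}{4} \left(1 + 2 \cdot \frac{11}{4}\right) = - 980 \frac{11 \left(1 + \frac{11}{2}\right)}{2} = - 980 \cdot \frac{11}{2} \cdot \frac{13}{2} = \left(-980\right) \frac{143}{4} = -35035$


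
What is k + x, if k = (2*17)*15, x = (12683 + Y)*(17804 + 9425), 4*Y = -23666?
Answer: 368491077/2 ≈ 1.8425e+8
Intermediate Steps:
Y = -11833/2 (Y = (¼)*(-23666) = -11833/2 ≈ -5916.5)
x = 368490057/2 (x = (12683 - 11833/2)*(17804 + 9425) = (13533/2)*27229 = 368490057/2 ≈ 1.8424e+8)
k = 510 (k = 34*15 = 510)
k + x = 510 + 368490057/2 = 368491077/2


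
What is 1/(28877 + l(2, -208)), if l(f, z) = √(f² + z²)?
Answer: 28877/833837861 - 2*√10817/833837861 ≈ 3.4382e-5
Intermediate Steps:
1/(28877 + l(2, -208)) = 1/(28877 + √(2² + (-208)²)) = 1/(28877 + √(4 + 43264)) = 1/(28877 + √43268) = 1/(28877 + 2*√10817)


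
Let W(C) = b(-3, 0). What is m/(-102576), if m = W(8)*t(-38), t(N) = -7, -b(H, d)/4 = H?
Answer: 7/8548 ≈ 0.00081890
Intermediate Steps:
b(H, d) = -4*H
W(C) = 12 (W(C) = -4*(-3) = 12)
m = -84 (m = 12*(-7) = -84)
m/(-102576) = -84/(-102576) = -84*(-1/102576) = 7/8548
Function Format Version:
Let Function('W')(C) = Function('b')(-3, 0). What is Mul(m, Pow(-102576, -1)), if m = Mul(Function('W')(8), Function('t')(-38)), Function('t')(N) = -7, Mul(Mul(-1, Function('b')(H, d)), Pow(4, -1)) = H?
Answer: Rational(7, 8548) ≈ 0.00081890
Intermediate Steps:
Function('b')(H, d) = Mul(-4, H)
Function('W')(C) = 12 (Function('W')(C) = Mul(-4, -3) = 12)
m = -84 (m = Mul(12, -7) = -84)
Mul(m, Pow(-102576, -1)) = Mul(-84, Pow(-102576, -1)) = Mul(-84, Rational(-1, 102576)) = Rational(7, 8548)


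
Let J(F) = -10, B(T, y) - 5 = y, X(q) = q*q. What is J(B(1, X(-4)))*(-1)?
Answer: 10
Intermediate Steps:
X(q) = q²
B(T, y) = 5 + y
J(B(1, X(-4)))*(-1) = -10*(-1) = 10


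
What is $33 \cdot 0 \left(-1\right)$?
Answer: $0$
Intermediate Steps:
$33 \cdot 0 \left(-1\right) = 0 \left(-1\right) = 0$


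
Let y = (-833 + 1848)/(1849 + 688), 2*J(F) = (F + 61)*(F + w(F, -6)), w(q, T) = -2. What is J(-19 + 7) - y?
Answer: -871206/2537 ≈ -343.40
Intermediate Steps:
J(F) = (-2 + F)*(61 + F)/2 (J(F) = ((F + 61)*(F - 2))/2 = ((61 + F)*(-2 + F))/2 = ((-2 + F)*(61 + F))/2 = (-2 + F)*(61 + F)/2)
y = 1015/2537 ≈ 0.40008
J(-19 + 7) - y = (-61 + (-19 + 7)²/2 + 59*(-19 + 7)/2) - 1*1015/2537 = (-61 + (½)*(-12)² + (59/2)*(-12)) - 1015/2537 = (-61 + (½)*144 - 354) - 1015/2537 = (-61 + 72 - 354) - 1015/2537 = -343 - 1015/2537 = -871206/2537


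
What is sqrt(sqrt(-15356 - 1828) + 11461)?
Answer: sqrt(11461 + 4*I*sqrt(1074)) ≈ 107.06 + 0.6122*I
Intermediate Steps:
sqrt(sqrt(-15356 - 1828) + 11461) = sqrt(sqrt(-17184) + 11461) = sqrt(4*I*sqrt(1074) + 11461) = sqrt(11461 + 4*I*sqrt(1074))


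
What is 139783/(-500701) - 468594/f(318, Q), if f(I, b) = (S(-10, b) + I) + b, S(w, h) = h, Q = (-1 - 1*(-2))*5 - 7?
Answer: -117334688128/78610057 ≈ -1492.6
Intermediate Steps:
Q = -2 (Q = (-1 + 2)*5 - 7 = 1*5 - 7 = 5 - 7 = -2)
f(I, b) = I + 2*b (f(I, b) = (b + I) + b = (I + b) + b = I + 2*b)
139783/(-500701) - 468594/f(318, Q) = 139783/(-500701) - 468594/(318 + 2*(-2)) = 139783*(-1/500701) - 468594/(318 - 4) = -139783/500701 - 468594/314 = -139783/500701 - 468594*1/314 = -139783/500701 - 234297/157 = -117334688128/78610057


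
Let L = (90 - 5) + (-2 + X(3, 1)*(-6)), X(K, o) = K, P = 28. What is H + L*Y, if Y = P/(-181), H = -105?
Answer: -20825/181 ≈ -115.06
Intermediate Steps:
L = 65 (L = (90 - 5) + (-2 + 3*(-6)) = 85 + (-2 - 18) = 85 - 20 = 65)
Y = -28/181 (Y = 28/(-181) = 28*(-1/181) = -28/181 ≈ -0.15470)
H + L*Y = -105 + 65*(-28/181) = -105 - 1820/181 = -20825/181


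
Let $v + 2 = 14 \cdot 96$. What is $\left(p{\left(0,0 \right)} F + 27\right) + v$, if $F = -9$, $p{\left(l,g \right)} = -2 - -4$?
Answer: $1351$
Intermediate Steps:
$p{\left(l,g \right)} = 2$ ($p{\left(l,g \right)} = -2 + 4 = 2$)
$v = 1342$ ($v = -2 + 14 \cdot 96 = -2 + 1344 = 1342$)
$\left(p{\left(0,0 \right)} F + 27\right) + v = \left(2 \left(-9\right) + 27\right) + 1342 = \left(-18 + 27\right) + 1342 = 9 + 1342 = 1351$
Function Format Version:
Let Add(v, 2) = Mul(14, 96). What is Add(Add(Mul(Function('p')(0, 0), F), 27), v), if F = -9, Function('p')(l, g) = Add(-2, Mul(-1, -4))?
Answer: 1351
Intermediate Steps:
Function('p')(l, g) = 2 (Function('p')(l, g) = Add(-2, 4) = 2)
v = 1342 (v = Add(-2, Mul(14, 96)) = Add(-2, 1344) = 1342)
Add(Add(Mul(Function('p')(0, 0), F), 27), v) = Add(Add(Mul(2, -9), 27), 1342) = Add(Add(-18, 27), 1342) = Add(9, 1342) = 1351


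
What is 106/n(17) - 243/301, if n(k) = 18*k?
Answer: -21226/46053 ≈ -0.46090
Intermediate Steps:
106/n(17) - 243/301 = 106/((18*17)) - 243/301 = 106/306 - 243*1/301 = 106*(1/306) - 243/301 = 53/153 - 243/301 = -21226/46053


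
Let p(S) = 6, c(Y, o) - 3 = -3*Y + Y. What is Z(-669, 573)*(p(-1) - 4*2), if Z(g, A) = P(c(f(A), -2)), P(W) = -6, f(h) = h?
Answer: 12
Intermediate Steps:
c(Y, o) = 3 - 2*Y (c(Y, o) = 3 + (-3*Y + Y) = 3 - 2*Y)
Z(g, A) = -6
Z(-669, 573)*(p(-1) - 4*2) = -6*(6 - 4*2) = -6*(6 - 8) = -6*(-2) = 12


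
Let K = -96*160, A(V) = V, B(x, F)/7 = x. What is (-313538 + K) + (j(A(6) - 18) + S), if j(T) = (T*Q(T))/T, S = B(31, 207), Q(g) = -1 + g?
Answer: -328694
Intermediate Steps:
B(x, F) = 7*x
S = 217 (S = 7*31 = 217)
j(T) = -1 + T (j(T) = (T*(-1 + T))/T = -1 + T)
K = -15360
(-313538 + K) + (j(A(6) - 18) + S) = (-313538 - 15360) + ((-1 + (6 - 18)) + 217) = -328898 + ((-1 - 12) + 217) = -328898 + (-13 + 217) = -328898 + 204 = -328694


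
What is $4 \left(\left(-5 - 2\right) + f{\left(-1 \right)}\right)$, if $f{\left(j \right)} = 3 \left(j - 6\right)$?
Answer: $-112$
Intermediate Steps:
$f{\left(j \right)} = -18 + 3 j$ ($f{\left(j \right)} = 3 \left(j - 6\right) = 3 \left(-6 + j\right) = -18 + 3 j$)
$4 \left(\left(-5 - 2\right) + f{\left(-1 \right)}\right) = 4 \left(\left(-5 - 2\right) + \left(-18 + 3 \left(-1\right)\right)\right) = 4 \left(-7 - 21\right) = 4 \left(-28\right) = -112$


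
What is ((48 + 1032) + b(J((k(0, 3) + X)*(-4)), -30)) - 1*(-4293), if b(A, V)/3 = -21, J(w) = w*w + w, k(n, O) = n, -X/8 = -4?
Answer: 5310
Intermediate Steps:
X = 32 (X = -8*(-4) = 32)
J(w) = w + w² (J(w) = w² + w = w + w²)
b(A, V) = -63 (b(A, V) = 3*(-21) = -63)
((48 + 1032) + b(J((k(0, 3) + X)*(-4)), -30)) - 1*(-4293) = ((48 + 1032) - 63) - 1*(-4293) = (1080 - 63) + 4293 = 1017 + 4293 = 5310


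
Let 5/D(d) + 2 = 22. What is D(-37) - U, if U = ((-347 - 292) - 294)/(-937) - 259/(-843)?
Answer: -3326917/3159564 ≈ -1.0530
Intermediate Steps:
D(d) = ¼ (D(d) = 5/(-2 + 22) = 5/20 = 5*(1/20) = ¼)
U = 1029202/789891 (U = (-639 - 294)*(-1/937) - 259*(-1/843) = -933*(-1/937) + 259/843 = 933/937 + 259/843 = 1029202/789891 ≈ 1.3030)
D(-37) - U = ¼ - 1*1029202/789891 = ¼ - 1029202/789891 = -3326917/3159564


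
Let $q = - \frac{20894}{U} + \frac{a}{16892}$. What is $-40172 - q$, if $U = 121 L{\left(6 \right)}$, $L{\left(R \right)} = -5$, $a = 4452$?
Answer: $- \frac{102724954107}{2554915} \approx -40207.0$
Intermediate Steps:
$U = -605$ ($U = 121 \left(-5\right) = -605$)
$q = \frac{88908727}{2554915}$ ($q = - \frac{20894}{-605} + \frac{4452}{16892} = \left(-20894\right) \left(- \frac{1}{605}\right) + 4452 \cdot \frac{1}{16892} = \frac{20894}{605} + \frac{1113}{4223} = \frac{88908727}{2554915} \approx 34.799$)
$-40172 - q = -40172 - \frac{88908727}{2554915} = - \frac{102724954107}{2554915}$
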